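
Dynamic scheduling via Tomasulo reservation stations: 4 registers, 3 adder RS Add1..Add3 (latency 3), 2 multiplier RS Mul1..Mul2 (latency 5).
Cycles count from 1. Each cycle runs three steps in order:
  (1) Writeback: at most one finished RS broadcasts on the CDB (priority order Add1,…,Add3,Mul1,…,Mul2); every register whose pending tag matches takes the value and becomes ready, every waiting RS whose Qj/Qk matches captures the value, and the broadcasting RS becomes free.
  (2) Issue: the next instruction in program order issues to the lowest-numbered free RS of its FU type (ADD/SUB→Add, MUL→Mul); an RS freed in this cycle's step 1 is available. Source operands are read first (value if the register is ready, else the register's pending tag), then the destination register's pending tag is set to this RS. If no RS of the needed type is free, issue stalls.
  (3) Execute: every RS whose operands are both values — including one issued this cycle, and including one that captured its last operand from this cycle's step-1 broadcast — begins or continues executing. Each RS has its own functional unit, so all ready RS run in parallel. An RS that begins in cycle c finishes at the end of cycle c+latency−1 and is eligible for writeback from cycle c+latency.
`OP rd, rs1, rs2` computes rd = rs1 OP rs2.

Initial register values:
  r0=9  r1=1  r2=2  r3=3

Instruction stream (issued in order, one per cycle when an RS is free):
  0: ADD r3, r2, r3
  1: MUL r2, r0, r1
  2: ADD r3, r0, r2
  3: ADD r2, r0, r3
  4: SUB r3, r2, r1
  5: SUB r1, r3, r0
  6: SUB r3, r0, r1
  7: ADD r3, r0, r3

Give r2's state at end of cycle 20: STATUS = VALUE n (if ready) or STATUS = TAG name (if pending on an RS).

  c1: issue ADD r3<-Add1  regs: r0:9,r1:1,r2:2,r3:Add1
  c2: issue MUL r2<-Mul1  regs: r0:9,r1:1,r2:Mul1,r3:Add1
  c3: issue ADD r3<-Add2  regs: r0:9,r1:1,r2:Mul1,r3:Add2
  c4: CDB Add1=5; issue ADD r2<-Add1  regs: r0:9,r1:1,r2:Add1,r3:Add2
  c5: issue SUB r3<-Add3  regs: r0:9,r1:1,r2:Add1,r3:Add3
  c6: stall  regs: r0:9,r1:1,r2:Add1,r3:Add3
  c7: CDB Mul1=9; stall  regs: r0:9,r1:1,r2:Add1,r3:Add3
  c8: stall  regs: r0:9,r1:1,r2:Add1,r3:Add3
  c9: stall  regs: r0:9,r1:1,r2:Add1,r3:Add3
  c10: CDB Add2=18; issue SUB r1<-Add2  regs: r0:9,r1:Add2,r2:Add1,r3:Add3
  c11: stall  regs: r0:9,r1:Add2,r2:Add1,r3:Add3
  c12: stall  regs: r0:9,r1:Add2,r2:Add1,r3:Add3
  c13: CDB Add1=27; issue SUB r3<-Add1  regs: r0:9,r1:Add2,r2:27,r3:Add1
  c14: stall  regs: r0:9,r1:Add2,r2:27,r3:Add1
  c15: stall  regs: r0:9,r1:Add2,r2:27,r3:Add1
  c16: CDB Add3=26; issue ADD r3<-Add3  regs: r0:9,r1:Add2,r2:27,r3:Add3
  c17: -  regs: r0:9,r1:Add2,r2:27,r3:Add3
  c18: -  regs: r0:9,r1:Add2,r2:27,r3:Add3
  c19: CDB Add2=17  regs: r0:9,r1:17,r2:27,r3:Add3
  c20: -  regs: r0:9,r1:17,r2:27,r3:Add3

STATUS = VALUE 27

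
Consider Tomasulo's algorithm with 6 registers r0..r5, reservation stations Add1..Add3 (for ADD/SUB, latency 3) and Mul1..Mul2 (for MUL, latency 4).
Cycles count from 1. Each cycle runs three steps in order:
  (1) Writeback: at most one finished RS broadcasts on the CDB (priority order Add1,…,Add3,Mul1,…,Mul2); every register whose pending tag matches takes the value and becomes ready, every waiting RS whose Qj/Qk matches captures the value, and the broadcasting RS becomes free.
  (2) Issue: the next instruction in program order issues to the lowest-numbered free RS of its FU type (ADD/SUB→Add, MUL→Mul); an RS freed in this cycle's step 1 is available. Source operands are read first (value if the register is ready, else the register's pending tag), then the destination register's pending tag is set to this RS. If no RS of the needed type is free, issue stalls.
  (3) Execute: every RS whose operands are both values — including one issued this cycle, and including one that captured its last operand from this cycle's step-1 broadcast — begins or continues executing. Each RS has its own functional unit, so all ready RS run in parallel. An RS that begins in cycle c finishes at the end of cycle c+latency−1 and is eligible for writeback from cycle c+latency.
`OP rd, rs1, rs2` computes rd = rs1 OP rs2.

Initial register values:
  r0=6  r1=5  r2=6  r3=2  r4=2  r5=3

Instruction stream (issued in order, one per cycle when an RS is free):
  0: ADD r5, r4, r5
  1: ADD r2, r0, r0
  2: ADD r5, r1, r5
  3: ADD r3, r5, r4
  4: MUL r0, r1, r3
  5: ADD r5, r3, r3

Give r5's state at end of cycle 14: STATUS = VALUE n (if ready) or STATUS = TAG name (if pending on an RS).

c1: issue ADD r5<-Add1 | r0:6,r1:5,r2:6,r3:2,r4:2,r5:Add1
c2: issue ADD r2<-Add2 | r0:6,r1:5,r2:Add2,r3:2,r4:2,r5:Add1
c3: issue ADD r5<-Add3 | r0:6,r1:5,r2:Add2,r3:2,r4:2,r5:Add3
c4: CDB Add1=5; issue ADD r3<-Add1 | r0:6,r1:5,r2:Add2,r3:Add1,r4:2,r5:Add3
c5: CDB Add2=12; issue MUL r0<-Mul1 | r0:Mul1,r1:5,r2:12,r3:Add1,r4:2,r5:Add3
c6: issue ADD r5<-Add2 | r0:Mul1,r1:5,r2:12,r3:Add1,r4:2,r5:Add2
c7: CDB Add3=10 | r0:Mul1,r1:5,r2:12,r3:Add1,r4:2,r5:Add2
c8: - | r0:Mul1,r1:5,r2:12,r3:Add1,r4:2,r5:Add2
c9: - | r0:Mul1,r1:5,r2:12,r3:Add1,r4:2,r5:Add2
c10: CDB Add1=12 | r0:Mul1,r1:5,r2:12,r3:12,r4:2,r5:Add2
c11: - | r0:Mul1,r1:5,r2:12,r3:12,r4:2,r5:Add2
c12: - | r0:Mul1,r1:5,r2:12,r3:12,r4:2,r5:Add2
c13: CDB Add2=24 | r0:Mul1,r1:5,r2:12,r3:12,r4:2,r5:24
c14: CDB Mul1=60 | r0:60,r1:5,r2:12,r3:12,r4:2,r5:24

STATUS = VALUE 24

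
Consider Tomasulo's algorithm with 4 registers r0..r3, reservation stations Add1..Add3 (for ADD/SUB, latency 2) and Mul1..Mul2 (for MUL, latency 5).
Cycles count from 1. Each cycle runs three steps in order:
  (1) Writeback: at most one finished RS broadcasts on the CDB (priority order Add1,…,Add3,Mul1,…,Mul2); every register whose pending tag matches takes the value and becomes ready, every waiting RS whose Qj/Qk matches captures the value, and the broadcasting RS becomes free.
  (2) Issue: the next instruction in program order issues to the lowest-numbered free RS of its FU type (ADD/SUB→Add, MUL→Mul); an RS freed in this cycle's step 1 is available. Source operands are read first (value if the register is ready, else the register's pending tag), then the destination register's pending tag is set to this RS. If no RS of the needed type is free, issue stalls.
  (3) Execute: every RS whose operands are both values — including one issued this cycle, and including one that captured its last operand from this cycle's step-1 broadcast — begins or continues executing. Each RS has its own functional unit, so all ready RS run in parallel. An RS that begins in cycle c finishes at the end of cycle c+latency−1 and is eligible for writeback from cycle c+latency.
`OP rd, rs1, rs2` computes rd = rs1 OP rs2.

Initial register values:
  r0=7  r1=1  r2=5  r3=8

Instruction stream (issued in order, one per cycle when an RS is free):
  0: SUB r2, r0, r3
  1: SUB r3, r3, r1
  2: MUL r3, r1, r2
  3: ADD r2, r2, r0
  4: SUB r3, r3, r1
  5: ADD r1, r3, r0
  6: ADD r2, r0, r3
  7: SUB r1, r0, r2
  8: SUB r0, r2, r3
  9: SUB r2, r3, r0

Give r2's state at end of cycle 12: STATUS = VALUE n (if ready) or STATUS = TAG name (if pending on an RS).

STATUS = TAG Add3

cycle 1: issue SUB r2<-Add1 // r0:7,r1:1,r2:Add1,r3:8
cycle 2: issue SUB r3<-Add2 // r0:7,r1:1,r2:Add1,r3:Add2
cycle 3: CDB Add1=-1; issue MUL r3<-Mul1 // r0:7,r1:1,r2:-1,r3:Mul1
cycle 4: CDB Add2=7; issue ADD r2<-Add1 // r0:7,r1:1,r2:Add1,r3:Mul1
cycle 5: issue SUB r3<-Add2 // r0:7,r1:1,r2:Add1,r3:Add2
cycle 6: CDB Add1=6; issue ADD r1<-Add1 // r0:7,r1:Add1,r2:6,r3:Add2
cycle 7: issue ADD r2<-Add3 // r0:7,r1:Add1,r2:Add3,r3:Add2
cycle 8: CDB Mul1=-1; stall // r0:7,r1:Add1,r2:Add3,r3:Add2
cycle 9: stall // r0:7,r1:Add1,r2:Add3,r3:Add2
cycle 10: CDB Add2=-2; issue SUB r1<-Add2 // r0:7,r1:Add2,r2:Add3,r3:-2
cycle 11: stall // r0:7,r1:Add2,r2:Add3,r3:-2
cycle 12: CDB Add1=5; issue SUB r0<-Add1 // r0:Add1,r1:Add2,r2:Add3,r3:-2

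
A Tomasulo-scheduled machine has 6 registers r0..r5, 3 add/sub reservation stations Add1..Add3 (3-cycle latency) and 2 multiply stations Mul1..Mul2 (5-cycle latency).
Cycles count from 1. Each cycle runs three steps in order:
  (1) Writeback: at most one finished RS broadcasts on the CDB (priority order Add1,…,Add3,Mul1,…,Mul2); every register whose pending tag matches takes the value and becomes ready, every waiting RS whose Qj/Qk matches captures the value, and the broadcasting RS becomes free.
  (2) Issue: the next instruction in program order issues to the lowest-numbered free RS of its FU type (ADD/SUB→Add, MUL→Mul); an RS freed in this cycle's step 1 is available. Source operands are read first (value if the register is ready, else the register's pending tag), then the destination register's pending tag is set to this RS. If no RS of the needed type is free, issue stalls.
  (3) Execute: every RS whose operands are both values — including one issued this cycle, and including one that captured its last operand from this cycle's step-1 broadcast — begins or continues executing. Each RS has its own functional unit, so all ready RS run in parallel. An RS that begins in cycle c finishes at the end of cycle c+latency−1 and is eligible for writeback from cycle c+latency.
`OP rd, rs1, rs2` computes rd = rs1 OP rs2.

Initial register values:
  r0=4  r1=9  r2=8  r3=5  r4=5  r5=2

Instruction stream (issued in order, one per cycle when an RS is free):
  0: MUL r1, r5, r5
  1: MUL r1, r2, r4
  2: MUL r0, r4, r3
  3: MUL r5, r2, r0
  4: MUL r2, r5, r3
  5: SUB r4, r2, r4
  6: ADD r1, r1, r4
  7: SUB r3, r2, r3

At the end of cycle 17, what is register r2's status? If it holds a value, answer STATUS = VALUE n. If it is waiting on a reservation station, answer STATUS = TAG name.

STATUS = TAG Mul1

cycle 1: issue MUL r1<-Mul1 // r0:4,r1:Mul1,r2:8,r3:5,r4:5,r5:2
cycle 2: issue MUL r1<-Mul2 // r0:4,r1:Mul2,r2:8,r3:5,r4:5,r5:2
cycle 3: stall // r0:4,r1:Mul2,r2:8,r3:5,r4:5,r5:2
cycle 4: stall // r0:4,r1:Mul2,r2:8,r3:5,r4:5,r5:2
cycle 5: stall // r0:4,r1:Mul2,r2:8,r3:5,r4:5,r5:2
cycle 6: CDB Mul1=4; issue MUL r0<-Mul1 // r0:Mul1,r1:Mul2,r2:8,r3:5,r4:5,r5:2
cycle 7: CDB Mul2=40; issue MUL r5<-Mul2 // r0:Mul1,r1:40,r2:8,r3:5,r4:5,r5:Mul2
cycle 8: stall // r0:Mul1,r1:40,r2:8,r3:5,r4:5,r5:Mul2
cycle 9: stall // r0:Mul1,r1:40,r2:8,r3:5,r4:5,r5:Mul2
cycle 10: stall // r0:Mul1,r1:40,r2:8,r3:5,r4:5,r5:Mul2
cycle 11: CDB Mul1=25; issue MUL r2<-Mul1 // r0:25,r1:40,r2:Mul1,r3:5,r4:5,r5:Mul2
cycle 12: issue SUB r4<-Add1 // r0:25,r1:40,r2:Mul1,r3:5,r4:Add1,r5:Mul2
cycle 13: issue ADD r1<-Add2 // r0:25,r1:Add2,r2:Mul1,r3:5,r4:Add1,r5:Mul2
cycle 14: issue SUB r3<-Add3 // r0:25,r1:Add2,r2:Mul1,r3:Add3,r4:Add1,r5:Mul2
cycle 15: - // r0:25,r1:Add2,r2:Mul1,r3:Add3,r4:Add1,r5:Mul2
cycle 16: CDB Mul2=200 // r0:25,r1:Add2,r2:Mul1,r3:Add3,r4:Add1,r5:200
cycle 17: - // r0:25,r1:Add2,r2:Mul1,r3:Add3,r4:Add1,r5:200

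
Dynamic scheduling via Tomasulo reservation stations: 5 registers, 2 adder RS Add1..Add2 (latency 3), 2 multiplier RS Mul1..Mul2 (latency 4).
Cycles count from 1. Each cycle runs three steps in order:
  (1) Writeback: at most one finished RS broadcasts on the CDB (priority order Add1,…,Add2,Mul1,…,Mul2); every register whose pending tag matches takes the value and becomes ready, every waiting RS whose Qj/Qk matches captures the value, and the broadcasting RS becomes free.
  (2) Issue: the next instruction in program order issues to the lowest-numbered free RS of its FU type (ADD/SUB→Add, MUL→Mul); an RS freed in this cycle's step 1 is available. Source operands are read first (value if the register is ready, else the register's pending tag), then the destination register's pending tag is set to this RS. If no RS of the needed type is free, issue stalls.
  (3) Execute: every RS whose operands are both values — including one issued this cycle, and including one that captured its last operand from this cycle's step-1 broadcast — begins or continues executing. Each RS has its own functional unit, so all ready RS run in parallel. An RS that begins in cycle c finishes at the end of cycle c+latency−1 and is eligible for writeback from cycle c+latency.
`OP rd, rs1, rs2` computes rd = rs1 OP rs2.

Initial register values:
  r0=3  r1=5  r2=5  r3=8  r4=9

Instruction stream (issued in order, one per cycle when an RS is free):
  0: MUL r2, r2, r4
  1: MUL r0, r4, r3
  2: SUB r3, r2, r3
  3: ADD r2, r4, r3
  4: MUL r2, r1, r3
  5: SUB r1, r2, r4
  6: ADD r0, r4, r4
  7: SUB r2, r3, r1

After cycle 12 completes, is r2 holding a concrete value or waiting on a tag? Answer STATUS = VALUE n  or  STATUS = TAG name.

cycle 1: issue MUL r2<-Mul1 // r0:3,r1:5,r2:Mul1,r3:8,r4:9
cycle 2: issue MUL r0<-Mul2 // r0:Mul2,r1:5,r2:Mul1,r3:8,r4:9
cycle 3: issue SUB r3<-Add1 // r0:Mul2,r1:5,r2:Mul1,r3:Add1,r4:9
cycle 4: issue ADD r2<-Add2 // r0:Mul2,r1:5,r2:Add2,r3:Add1,r4:9
cycle 5: CDB Mul1=45; issue MUL r2<-Mul1 // r0:Mul2,r1:5,r2:Mul1,r3:Add1,r4:9
cycle 6: CDB Mul2=72; stall // r0:72,r1:5,r2:Mul1,r3:Add1,r4:9
cycle 7: stall // r0:72,r1:5,r2:Mul1,r3:Add1,r4:9
cycle 8: CDB Add1=37; issue SUB r1<-Add1 // r0:72,r1:Add1,r2:Mul1,r3:37,r4:9
cycle 9: stall // r0:72,r1:Add1,r2:Mul1,r3:37,r4:9
cycle 10: stall // r0:72,r1:Add1,r2:Mul1,r3:37,r4:9
cycle 11: CDB Add2=46; issue ADD r0<-Add2 // r0:Add2,r1:Add1,r2:Mul1,r3:37,r4:9
cycle 12: CDB Mul1=185; stall // r0:Add2,r1:Add1,r2:185,r3:37,r4:9

STATUS = VALUE 185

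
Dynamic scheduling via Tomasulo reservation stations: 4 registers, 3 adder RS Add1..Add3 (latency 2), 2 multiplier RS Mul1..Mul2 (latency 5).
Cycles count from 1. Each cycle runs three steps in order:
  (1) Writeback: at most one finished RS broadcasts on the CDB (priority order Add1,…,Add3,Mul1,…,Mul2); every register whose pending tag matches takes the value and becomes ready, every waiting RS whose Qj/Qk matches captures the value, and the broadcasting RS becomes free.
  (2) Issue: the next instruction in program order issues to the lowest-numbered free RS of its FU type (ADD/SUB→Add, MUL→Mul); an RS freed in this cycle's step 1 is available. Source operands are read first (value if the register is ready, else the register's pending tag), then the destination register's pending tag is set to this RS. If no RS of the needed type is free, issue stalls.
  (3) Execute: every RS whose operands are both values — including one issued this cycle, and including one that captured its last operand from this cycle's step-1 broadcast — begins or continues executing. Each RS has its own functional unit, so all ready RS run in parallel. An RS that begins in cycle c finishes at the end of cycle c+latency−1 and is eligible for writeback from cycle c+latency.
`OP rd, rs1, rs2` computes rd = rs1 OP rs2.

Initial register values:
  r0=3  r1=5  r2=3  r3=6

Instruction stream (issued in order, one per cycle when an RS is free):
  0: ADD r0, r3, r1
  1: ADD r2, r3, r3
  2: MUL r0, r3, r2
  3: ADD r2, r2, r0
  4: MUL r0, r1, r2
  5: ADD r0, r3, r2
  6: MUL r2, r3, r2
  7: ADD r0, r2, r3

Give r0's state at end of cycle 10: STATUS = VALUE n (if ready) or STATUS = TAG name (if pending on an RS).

c1: issue ADD r0<-Add1 | r0:Add1,r1:5,r2:3,r3:6
c2: issue ADD r2<-Add2 | r0:Add1,r1:5,r2:Add2,r3:6
c3: CDB Add1=11; issue MUL r0<-Mul1 | r0:Mul1,r1:5,r2:Add2,r3:6
c4: CDB Add2=12; issue ADD r2<-Add1 | r0:Mul1,r1:5,r2:Add1,r3:6
c5: issue MUL r0<-Mul2 | r0:Mul2,r1:5,r2:Add1,r3:6
c6: issue ADD r0<-Add2 | r0:Add2,r1:5,r2:Add1,r3:6
c7: stall | r0:Add2,r1:5,r2:Add1,r3:6
c8: stall | r0:Add2,r1:5,r2:Add1,r3:6
c9: CDB Mul1=72; issue MUL r2<-Mul1 | r0:Add2,r1:5,r2:Mul1,r3:6
c10: issue ADD r0<-Add3 | r0:Add3,r1:5,r2:Mul1,r3:6

STATUS = TAG Add3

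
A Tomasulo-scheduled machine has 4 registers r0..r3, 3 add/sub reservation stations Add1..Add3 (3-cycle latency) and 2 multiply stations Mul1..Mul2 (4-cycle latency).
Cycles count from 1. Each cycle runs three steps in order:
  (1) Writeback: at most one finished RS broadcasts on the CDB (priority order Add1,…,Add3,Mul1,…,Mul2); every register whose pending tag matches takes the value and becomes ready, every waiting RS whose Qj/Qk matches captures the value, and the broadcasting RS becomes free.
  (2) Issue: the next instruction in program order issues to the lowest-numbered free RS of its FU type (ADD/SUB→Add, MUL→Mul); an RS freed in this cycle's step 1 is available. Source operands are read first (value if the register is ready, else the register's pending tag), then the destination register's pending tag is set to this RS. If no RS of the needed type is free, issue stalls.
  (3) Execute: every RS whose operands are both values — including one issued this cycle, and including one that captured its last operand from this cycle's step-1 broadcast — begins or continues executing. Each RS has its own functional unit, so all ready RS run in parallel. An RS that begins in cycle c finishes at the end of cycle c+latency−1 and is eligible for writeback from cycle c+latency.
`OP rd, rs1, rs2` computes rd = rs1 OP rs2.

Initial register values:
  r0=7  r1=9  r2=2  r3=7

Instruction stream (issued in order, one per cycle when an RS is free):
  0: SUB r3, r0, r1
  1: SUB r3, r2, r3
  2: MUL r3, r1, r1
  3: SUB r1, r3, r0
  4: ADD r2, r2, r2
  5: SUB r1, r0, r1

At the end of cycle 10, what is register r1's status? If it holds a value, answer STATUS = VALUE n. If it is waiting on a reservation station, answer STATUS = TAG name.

STATUS = TAG Add2

c1: issue SUB r3<-Add1 | r0:7,r1:9,r2:2,r3:Add1
c2: issue SUB r3<-Add2 | r0:7,r1:9,r2:2,r3:Add2
c3: issue MUL r3<-Mul1 | r0:7,r1:9,r2:2,r3:Mul1
c4: CDB Add1=-2; issue SUB r1<-Add1 | r0:7,r1:Add1,r2:2,r3:Mul1
c5: issue ADD r2<-Add3 | r0:7,r1:Add1,r2:Add3,r3:Mul1
c6: stall | r0:7,r1:Add1,r2:Add3,r3:Mul1
c7: CDB Add2=4; issue SUB r1<-Add2 | r0:7,r1:Add2,r2:Add3,r3:Mul1
c8: CDB Add3=4 | r0:7,r1:Add2,r2:4,r3:Mul1
c9: CDB Mul1=81 | r0:7,r1:Add2,r2:4,r3:81
c10: - | r0:7,r1:Add2,r2:4,r3:81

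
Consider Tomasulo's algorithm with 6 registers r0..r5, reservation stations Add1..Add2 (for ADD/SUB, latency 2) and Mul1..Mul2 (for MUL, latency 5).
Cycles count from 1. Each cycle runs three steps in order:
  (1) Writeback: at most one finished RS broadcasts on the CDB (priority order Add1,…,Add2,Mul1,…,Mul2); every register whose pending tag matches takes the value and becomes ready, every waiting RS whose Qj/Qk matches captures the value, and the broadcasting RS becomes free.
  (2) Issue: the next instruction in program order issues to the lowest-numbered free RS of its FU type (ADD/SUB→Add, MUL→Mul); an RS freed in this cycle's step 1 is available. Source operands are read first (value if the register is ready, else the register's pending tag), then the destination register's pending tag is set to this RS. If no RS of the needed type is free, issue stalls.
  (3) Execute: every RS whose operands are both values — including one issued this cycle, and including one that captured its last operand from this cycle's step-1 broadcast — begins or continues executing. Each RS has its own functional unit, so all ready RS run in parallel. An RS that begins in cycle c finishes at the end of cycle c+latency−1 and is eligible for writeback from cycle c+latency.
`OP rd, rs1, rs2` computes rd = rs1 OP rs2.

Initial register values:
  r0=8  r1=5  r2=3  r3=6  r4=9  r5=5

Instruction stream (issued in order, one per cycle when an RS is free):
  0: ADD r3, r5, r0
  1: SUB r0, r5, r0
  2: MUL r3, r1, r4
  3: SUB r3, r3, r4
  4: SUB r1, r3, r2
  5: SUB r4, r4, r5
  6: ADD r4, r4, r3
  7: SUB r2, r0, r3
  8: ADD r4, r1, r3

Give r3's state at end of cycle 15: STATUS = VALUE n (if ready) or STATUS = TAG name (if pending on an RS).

  c1: issue ADD r3<-Add1  regs: r0:8,r1:5,r2:3,r3:Add1,r4:9,r5:5
  c2: issue SUB r0<-Add2  regs: r0:Add2,r1:5,r2:3,r3:Add1,r4:9,r5:5
  c3: CDB Add1=13; issue MUL r3<-Mul1  regs: r0:Add2,r1:5,r2:3,r3:Mul1,r4:9,r5:5
  c4: CDB Add2=-3; issue SUB r3<-Add1  regs: r0:-3,r1:5,r2:3,r3:Add1,r4:9,r5:5
  c5: issue SUB r1<-Add2  regs: r0:-3,r1:Add2,r2:3,r3:Add1,r4:9,r5:5
  c6: stall  regs: r0:-3,r1:Add2,r2:3,r3:Add1,r4:9,r5:5
  c7: stall  regs: r0:-3,r1:Add2,r2:3,r3:Add1,r4:9,r5:5
  c8: CDB Mul1=45; stall  regs: r0:-3,r1:Add2,r2:3,r3:Add1,r4:9,r5:5
  c9: stall  regs: r0:-3,r1:Add2,r2:3,r3:Add1,r4:9,r5:5
  c10: CDB Add1=36; issue SUB r4<-Add1  regs: r0:-3,r1:Add2,r2:3,r3:36,r4:Add1,r5:5
  c11: stall  regs: r0:-3,r1:Add2,r2:3,r3:36,r4:Add1,r5:5
  c12: CDB Add1=4; issue ADD r4<-Add1  regs: r0:-3,r1:Add2,r2:3,r3:36,r4:Add1,r5:5
  c13: CDB Add2=33; issue SUB r2<-Add2  regs: r0:-3,r1:33,r2:Add2,r3:36,r4:Add1,r5:5
  c14: CDB Add1=40; issue ADD r4<-Add1  regs: r0:-3,r1:33,r2:Add2,r3:36,r4:Add1,r5:5
  c15: CDB Add2=-39  regs: r0:-3,r1:33,r2:-39,r3:36,r4:Add1,r5:5

STATUS = VALUE 36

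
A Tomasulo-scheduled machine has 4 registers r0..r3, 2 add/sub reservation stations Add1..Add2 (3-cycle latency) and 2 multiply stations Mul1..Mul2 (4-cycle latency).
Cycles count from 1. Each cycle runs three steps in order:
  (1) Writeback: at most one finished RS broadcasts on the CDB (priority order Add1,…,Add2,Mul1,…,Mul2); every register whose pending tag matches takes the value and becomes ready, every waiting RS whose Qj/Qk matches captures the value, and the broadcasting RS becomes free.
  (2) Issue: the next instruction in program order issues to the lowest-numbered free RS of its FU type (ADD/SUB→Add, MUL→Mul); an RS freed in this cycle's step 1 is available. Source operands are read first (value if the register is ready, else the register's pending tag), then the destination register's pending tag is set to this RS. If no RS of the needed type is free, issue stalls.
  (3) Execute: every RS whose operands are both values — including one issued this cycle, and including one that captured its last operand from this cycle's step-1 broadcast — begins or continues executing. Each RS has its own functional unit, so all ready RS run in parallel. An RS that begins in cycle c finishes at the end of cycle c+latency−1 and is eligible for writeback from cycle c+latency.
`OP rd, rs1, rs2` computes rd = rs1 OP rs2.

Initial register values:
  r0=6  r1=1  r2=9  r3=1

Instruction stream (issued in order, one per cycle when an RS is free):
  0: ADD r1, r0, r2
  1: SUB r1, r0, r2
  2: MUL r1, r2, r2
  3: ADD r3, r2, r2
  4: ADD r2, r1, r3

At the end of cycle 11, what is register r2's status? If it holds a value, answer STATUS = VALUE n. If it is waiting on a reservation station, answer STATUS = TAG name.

c1: issue ADD r1<-Add1 | r0:6,r1:Add1,r2:9,r3:1
c2: issue SUB r1<-Add2 | r0:6,r1:Add2,r2:9,r3:1
c3: issue MUL r1<-Mul1 | r0:6,r1:Mul1,r2:9,r3:1
c4: CDB Add1=15; issue ADD r3<-Add1 | r0:6,r1:Mul1,r2:9,r3:Add1
c5: CDB Add2=-3; issue ADD r2<-Add2 | r0:6,r1:Mul1,r2:Add2,r3:Add1
c6: - | r0:6,r1:Mul1,r2:Add2,r3:Add1
c7: CDB Add1=18 | r0:6,r1:Mul1,r2:Add2,r3:18
c8: CDB Mul1=81 | r0:6,r1:81,r2:Add2,r3:18
c9: - | r0:6,r1:81,r2:Add2,r3:18
c10: - | r0:6,r1:81,r2:Add2,r3:18
c11: CDB Add2=99 | r0:6,r1:81,r2:99,r3:18

STATUS = VALUE 99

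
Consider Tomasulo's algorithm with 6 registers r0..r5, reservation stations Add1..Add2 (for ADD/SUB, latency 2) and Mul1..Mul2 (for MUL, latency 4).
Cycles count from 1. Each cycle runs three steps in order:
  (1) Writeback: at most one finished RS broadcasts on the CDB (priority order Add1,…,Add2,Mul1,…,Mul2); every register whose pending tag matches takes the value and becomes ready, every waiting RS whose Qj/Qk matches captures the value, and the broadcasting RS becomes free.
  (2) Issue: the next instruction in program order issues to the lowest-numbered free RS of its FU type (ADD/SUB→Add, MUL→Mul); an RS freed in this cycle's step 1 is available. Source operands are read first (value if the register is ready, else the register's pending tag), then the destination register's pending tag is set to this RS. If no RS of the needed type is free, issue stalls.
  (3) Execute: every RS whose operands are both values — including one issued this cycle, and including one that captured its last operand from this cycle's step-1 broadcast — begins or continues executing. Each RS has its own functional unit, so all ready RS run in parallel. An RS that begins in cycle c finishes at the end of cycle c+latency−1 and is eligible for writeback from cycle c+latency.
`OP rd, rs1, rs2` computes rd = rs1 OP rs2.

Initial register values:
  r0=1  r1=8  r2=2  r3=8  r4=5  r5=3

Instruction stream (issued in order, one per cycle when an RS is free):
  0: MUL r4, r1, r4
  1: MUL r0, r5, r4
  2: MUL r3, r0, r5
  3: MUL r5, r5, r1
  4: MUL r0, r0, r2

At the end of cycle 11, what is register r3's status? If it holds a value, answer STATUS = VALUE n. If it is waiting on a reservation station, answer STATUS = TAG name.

c1: issue MUL r4<-Mul1 | r0:1,r1:8,r2:2,r3:8,r4:Mul1,r5:3
c2: issue MUL r0<-Mul2 | r0:Mul2,r1:8,r2:2,r3:8,r4:Mul1,r5:3
c3: stall | r0:Mul2,r1:8,r2:2,r3:8,r4:Mul1,r5:3
c4: stall | r0:Mul2,r1:8,r2:2,r3:8,r4:Mul1,r5:3
c5: CDB Mul1=40; issue MUL r3<-Mul1 | r0:Mul2,r1:8,r2:2,r3:Mul1,r4:40,r5:3
c6: stall | r0:Mul2,r1:8,r2:2,r3:Mul1,r4:40,r5:3
c7: stall | r0:Mul2,r1:8,r2:2,r3:Mul1,r4:40,r5:3
c8: stall | r0:Mul2,r1:8,r2:2,r3:Mul1,r4:40,r5:3
c9: CDB Mul2=120; issue MUL r5<-Mul2 | r0:120,r1:8,r2:2,r3:Mul1,r4:40,r5:Mul2
c10: stall | r0:120,r1:8,r2:2,r3:Mul1,r4:40,r5:Mul2
c11: stall | r0:120,r1:8,r2:2,r3:Mul1,r4:40,r5:Mul2

STATUS = TAG Mul1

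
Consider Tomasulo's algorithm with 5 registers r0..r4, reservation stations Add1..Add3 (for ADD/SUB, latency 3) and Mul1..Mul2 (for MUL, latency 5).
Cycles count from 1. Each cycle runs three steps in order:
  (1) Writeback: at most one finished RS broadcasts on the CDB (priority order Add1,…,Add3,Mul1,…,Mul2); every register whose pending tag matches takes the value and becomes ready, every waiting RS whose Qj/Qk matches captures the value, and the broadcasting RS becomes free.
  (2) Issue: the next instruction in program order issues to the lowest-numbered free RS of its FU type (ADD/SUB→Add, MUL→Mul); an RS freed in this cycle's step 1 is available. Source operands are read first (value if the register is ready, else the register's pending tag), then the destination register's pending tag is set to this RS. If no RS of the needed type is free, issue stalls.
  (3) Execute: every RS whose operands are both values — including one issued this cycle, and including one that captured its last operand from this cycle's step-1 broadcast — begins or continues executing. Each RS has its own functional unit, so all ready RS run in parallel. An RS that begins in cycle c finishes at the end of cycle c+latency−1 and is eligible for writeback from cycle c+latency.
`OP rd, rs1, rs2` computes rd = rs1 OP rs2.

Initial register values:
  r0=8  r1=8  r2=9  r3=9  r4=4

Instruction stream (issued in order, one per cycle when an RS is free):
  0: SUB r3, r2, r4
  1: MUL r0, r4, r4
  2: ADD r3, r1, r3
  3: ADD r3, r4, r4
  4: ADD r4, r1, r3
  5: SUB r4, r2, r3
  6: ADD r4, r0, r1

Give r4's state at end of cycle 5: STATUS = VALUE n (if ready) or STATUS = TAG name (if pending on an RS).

  c1: issue SUB r3<-Add1  regs: r0:8,r1:8,r2:9,r3:Add1,r4:4
  c2: issue MUL r0<-Mul1  regs: r0:Mul1,r1:8,r2:9,r3:Add1,r4:4
  c3: issue ADD r3<-Add2  regs: r0:Mul1,r1:8,r2:9,r3:Add2,r4:4
  c4: CDB Add1=5; issue ADD r3<-Add1  regs: r0:Mul1,r1:8,r2:9,r3:Add1,r4:4
  c5: issue ADD r4<-Add3  regs: r0:Mul1,r1:8,r2:9,r3:Add1,r4:Add3

STATUS = TAG Add3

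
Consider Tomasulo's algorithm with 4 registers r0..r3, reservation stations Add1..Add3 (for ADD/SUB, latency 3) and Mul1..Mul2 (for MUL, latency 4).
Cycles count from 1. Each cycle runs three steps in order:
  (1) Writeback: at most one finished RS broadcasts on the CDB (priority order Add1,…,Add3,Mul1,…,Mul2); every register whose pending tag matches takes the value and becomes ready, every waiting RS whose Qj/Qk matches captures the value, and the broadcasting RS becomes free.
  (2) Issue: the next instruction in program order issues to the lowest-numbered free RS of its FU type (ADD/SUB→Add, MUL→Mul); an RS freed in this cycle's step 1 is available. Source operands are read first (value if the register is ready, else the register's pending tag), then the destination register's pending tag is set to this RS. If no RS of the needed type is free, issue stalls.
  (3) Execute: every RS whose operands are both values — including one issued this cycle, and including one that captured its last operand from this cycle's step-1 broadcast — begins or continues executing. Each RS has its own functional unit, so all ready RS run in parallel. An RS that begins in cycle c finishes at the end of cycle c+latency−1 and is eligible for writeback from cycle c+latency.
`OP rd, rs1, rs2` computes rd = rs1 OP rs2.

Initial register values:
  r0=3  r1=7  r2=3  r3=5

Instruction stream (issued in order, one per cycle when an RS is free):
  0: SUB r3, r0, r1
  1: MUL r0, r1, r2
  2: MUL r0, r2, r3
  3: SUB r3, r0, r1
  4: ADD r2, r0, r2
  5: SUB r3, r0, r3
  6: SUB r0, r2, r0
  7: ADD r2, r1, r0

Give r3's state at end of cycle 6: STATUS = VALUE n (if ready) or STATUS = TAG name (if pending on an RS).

STATUS = TAG Add3

  c1: issue SUB r3<-Add1  regs: r0:3,r1:7,r2:3,r3:Add1
  c2: issue MUL r0<-Mul1  regs: r0:Mul1,r1:7,r2:3,r3:Add1
  c3: issue MUL r0<-Mul2  regs: r0:Mul2,r1:7,r2:3,r3:Add1
  c4: CDB Add1=-4; issue SUB r3<-Add1  regs: r0:Mul2,r1:7,r2:3,r3:Add1
  c5: issue ADD r2<-Add2  regs: r0:Mul2,r1:7,r2:Add2,r3:Add1
  c6: CDB Mul1=21; issue SUB r3<-Add3  regs: r0:Mul2,r1:7,r2:Add2,r3:Add3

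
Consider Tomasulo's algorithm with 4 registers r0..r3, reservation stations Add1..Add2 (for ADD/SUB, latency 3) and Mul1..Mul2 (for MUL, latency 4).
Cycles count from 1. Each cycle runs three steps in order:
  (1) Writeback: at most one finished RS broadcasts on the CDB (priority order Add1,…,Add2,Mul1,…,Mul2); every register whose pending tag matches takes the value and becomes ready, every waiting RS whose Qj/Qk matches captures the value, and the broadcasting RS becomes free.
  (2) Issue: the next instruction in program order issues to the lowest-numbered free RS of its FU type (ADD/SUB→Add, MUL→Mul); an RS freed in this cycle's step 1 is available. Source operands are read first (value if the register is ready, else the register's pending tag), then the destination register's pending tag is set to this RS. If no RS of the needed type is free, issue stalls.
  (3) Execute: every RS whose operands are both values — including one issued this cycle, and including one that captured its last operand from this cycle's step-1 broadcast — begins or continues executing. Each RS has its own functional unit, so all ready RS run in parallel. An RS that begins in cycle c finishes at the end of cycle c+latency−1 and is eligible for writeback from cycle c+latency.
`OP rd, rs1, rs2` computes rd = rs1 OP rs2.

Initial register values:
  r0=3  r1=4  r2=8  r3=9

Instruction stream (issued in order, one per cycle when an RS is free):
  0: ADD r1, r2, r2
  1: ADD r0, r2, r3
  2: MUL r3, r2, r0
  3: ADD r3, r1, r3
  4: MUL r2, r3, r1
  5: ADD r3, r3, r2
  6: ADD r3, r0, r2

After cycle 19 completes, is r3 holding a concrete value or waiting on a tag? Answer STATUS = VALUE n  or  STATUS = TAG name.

STATUS = VALUE 2449

c1: issue ADD r1<-Add1 | r0:3,r1:Add1,r2:8,r3:9
c2: issue ADD r0<-Add2 | r0:Add2,r1:Add1,r2:8,r3:9
c3: issue MUL r3<-Mul1 | r0:Add2,r1:Add1,r2:8,r3:Mul1
c4: CDB Add1=16; issue ADD r3<-Add1 | r0:Add2,r1:16,r2:8,r3:Add1
c5: CDB Add2=17; issue MUL r2<-Mul2 | r0:17,r1:16,r2:Mul2,r3:Add1
c6: issue ADD r3<-Add2 | r0:17,r1:16,r2:Mul2,r3:Add2
c7: stall | r0:17,r1:16,r2:Mul2,r3:Add2
c8: stall | r0:17,r1:16,r2:Mul2,r3:Add2
c9: CDB Mul1=136; stall | r0:17,r1:16,r2:Mul2,r3:Add2
c10: stall | r0:17,r1:16,r2:Mul2,r3:Add2
c11: stall | r0:17,r1:16,r2:Mul2,r3:Add2
c12: CDB Add1=152; issue ADD r3<-Add1 | r0:17,r1:16,r2:Mul2,r3:Add1
c13: - | r0:17,r1:16,r2:Mul2,r3:Add1
c14: - | r0:17,r1:16,r2:Mul2,r3:Add1
c15: - | r0:17,r1:16,r2:Mul2,r3:Add1
c16: CDB Mul2=2432 | r0:17,r1:16,r2:2432,r3:Add1
c17: - | r0:17,r1:16,r2:2432,r3:Add1
c18: - | r0:17,r1:16,r2:2432,r3:Add1
c19: CDB Add1=2449 | r0:17,r1:16,r2:2432,r3:2449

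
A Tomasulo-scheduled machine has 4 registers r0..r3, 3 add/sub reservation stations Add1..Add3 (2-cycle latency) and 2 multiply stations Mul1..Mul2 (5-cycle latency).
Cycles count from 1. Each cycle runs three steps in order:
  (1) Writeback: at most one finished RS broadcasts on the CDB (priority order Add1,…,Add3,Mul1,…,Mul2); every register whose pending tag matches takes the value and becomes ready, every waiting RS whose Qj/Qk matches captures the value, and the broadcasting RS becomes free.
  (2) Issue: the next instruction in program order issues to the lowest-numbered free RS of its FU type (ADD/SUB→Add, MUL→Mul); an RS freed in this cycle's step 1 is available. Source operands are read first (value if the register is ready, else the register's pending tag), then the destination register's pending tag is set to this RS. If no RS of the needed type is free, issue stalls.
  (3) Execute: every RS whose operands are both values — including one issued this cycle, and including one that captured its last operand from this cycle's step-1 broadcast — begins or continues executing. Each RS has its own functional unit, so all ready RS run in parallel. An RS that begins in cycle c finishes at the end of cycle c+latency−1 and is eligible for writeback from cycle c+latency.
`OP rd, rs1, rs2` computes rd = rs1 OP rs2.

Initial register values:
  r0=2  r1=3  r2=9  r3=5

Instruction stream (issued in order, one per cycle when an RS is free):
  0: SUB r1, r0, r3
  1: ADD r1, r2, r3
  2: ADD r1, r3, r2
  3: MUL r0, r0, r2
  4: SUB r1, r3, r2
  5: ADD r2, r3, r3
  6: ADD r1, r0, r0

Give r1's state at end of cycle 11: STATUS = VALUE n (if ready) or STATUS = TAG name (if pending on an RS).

STATUS = VALUE 36

  c1: issue SUB r1<-Add1  regs: r0:2,r1:Add1,r2:9,r3:5
  c2: issue ADD r1<-Add2  regs: r0:2,r1:Add2,r2:9,r3:5
  c3: CDB Add1=-3; issue ADD r1<-Add1  regs: r0:2,r1:Add1,r2:9,r3:5
  c4: CDB Add2=14; issue MUL r0<-Mul1  regs: r0:Mul1,r1:Add1,r2:9,r3:5
  c5: CDB Add1=14; issue SUB r1<-Add1  regs: r0:Mul1,r1:Add1,r2:9,r3:5
  c6: issue ADD r2<-Add2  regs: r0:Mul1,r1:Add1,r2:Add2,r3:5
  c7: CDB Add1=-4; issue ADD r1<-Add1  regs: r0:Mul1,r1:Add1,r2:Add2,r3:5
  c8: CDB Add2=10  regs: r0:Mul1,r1:Add1,r2:10,r3:5
  c9: CDB Mul1=18  regs: r0:18,r1:Add1,r2:10,r3:5
  c10: -  regs: r0:18,r1:Add1,r2:10,r3:5
  c11: CDB Add1=36  regs: r0:18,r1:36,r2:10,r3:5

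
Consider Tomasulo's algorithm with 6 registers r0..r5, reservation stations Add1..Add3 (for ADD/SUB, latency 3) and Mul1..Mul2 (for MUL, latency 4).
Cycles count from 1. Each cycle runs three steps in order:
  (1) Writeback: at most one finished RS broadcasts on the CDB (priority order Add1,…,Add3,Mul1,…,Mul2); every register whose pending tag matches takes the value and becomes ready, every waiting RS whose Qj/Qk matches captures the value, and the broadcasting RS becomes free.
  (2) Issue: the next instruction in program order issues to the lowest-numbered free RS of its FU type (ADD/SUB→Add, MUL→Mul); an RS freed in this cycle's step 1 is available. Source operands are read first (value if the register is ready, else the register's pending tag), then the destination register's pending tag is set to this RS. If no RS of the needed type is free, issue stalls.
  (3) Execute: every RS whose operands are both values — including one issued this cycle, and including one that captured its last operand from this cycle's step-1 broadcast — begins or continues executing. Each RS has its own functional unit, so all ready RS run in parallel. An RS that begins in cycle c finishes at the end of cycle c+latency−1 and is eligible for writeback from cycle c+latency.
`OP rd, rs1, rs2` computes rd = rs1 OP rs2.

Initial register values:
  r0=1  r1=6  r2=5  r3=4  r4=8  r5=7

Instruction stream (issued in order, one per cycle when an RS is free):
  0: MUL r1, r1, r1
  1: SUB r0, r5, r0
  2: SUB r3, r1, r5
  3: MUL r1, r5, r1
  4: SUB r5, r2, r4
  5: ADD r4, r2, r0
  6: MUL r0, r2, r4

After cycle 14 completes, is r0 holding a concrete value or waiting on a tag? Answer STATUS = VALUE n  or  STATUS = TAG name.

c1: issue MUL r1<-Mul1 | r0:1,r1:Mul1,r2:5,r3:4,r4:8,r5:7
c2: issue SUB r0<-Add1 | r0:Add1,r1:Mul1,r2:5,r3:4,r4:8,r5:7
c3: issue SUB r3<-Add2 | r0:Add1,r1:Mul1,r2:5,r3:Add2,r4:8,r5:7
c4: issue MUL r1<-Mul2 | r0:Add1,r1:Mul2,r2:5,r3:Add2,r4:8,r5:7
c5: CDB Add1=6; issue SUB r5<-Add1 | r0:6,r1:Mul2,r2:5,r3:Add2,r4:8,r5:Add1
c6: CDB Mul1=36; issue ADD r4<-Add3 | r0:6,r1:Mul2,r2:5,r3:Add2,r4:Add3,r5:Add1
c7: issue MUL r0<-Mul1 | r0:Mul1,r1:Mul2,r2:5,r3:Add2,r4:Add3,r5:Add1
c8: CDB Add1=-3 | r0:Mul1,r1:Mul2,r2:5,r3:Add2,r4:Add3,r5:-3
c9: CDB Add2=29 | r0:Mul1,r1:Mul2,r2:5,r3:29,r4:Add3,r5:-3
c10: CDB Add3=11 | r0:Mul1,r1:Mul2,r2:5,r3:29,r4:11,r5:-3
c11: CDB Mul2=252 | r0:Mul1,r1:252,r2:5,r3:29,r4:11,r5:-3
c12: - | r0:Mul1,r1:252,r2:5,r3:29,r4:11,r5:-3
c13: - | r0:Mul1,r1:252,r2:5,r3:29,r4:11,r5:-3
c14: CDB Mul1=55 | r0:55,r1:252,r2:5,r3:29,r4:11,r5:-3

STATUS = VALUE 55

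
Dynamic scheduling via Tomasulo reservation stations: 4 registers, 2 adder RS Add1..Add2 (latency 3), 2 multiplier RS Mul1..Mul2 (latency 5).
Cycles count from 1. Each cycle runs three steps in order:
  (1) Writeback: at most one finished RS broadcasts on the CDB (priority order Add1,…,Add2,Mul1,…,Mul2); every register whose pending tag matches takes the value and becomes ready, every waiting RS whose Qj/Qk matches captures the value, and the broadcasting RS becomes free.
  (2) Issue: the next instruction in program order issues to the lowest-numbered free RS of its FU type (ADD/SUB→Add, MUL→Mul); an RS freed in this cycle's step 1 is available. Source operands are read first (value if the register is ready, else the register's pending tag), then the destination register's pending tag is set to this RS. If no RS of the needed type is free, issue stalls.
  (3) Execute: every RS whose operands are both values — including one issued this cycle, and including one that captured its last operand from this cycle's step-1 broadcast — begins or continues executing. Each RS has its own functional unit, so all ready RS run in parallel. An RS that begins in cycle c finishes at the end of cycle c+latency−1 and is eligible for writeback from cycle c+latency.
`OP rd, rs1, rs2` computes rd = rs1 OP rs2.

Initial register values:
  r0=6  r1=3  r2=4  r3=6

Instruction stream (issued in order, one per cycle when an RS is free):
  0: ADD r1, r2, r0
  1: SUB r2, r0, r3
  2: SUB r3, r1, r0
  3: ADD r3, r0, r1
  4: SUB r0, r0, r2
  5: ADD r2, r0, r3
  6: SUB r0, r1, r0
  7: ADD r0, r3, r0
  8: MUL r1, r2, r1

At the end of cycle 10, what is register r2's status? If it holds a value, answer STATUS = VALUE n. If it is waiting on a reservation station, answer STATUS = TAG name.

  c1: issue ADD r1<-Add1  regs: r0:6,r1:Add1,r2:4,r3:6
  c2: issue SUB r2<-Add2  regs: r0:6,r1:Add1,r2:Add2,r3:6
  c3: stall  regs: r0:6,r1:Add1,r2:Add2,r3:6
  c4: CDB Add1=10; issue SUB r3<-Add1  regs: r0:6,r1:10,r2:Add2,r3:Add1
  c5: CDB Add2=0; issue ADD r3<-Add2  regs: r0:6,r1:10,r2:0,r3:Add2
  c6: stall  regs: r0:6,r1:10,r2:0,r3:Add2
  c7: CDB Add1=4; issue SUB r0<-Add1  regs: r0:Add1,r1:10,r2:0,r3:Add2
  c8: CDB Add2=16; issue ADD r2<-Add2  regs: r0:Add1,r1:10,r2:Add2,r3:16
  c9: stall  regs: r0:Add1,r1:10,r2:Add2,r3:16
  c10: CDB Add1=6; issue SUB r0<-Add1  regs: r0:Add1,r1:10,r2:Add2,r3:16

STATUS = TAG Add2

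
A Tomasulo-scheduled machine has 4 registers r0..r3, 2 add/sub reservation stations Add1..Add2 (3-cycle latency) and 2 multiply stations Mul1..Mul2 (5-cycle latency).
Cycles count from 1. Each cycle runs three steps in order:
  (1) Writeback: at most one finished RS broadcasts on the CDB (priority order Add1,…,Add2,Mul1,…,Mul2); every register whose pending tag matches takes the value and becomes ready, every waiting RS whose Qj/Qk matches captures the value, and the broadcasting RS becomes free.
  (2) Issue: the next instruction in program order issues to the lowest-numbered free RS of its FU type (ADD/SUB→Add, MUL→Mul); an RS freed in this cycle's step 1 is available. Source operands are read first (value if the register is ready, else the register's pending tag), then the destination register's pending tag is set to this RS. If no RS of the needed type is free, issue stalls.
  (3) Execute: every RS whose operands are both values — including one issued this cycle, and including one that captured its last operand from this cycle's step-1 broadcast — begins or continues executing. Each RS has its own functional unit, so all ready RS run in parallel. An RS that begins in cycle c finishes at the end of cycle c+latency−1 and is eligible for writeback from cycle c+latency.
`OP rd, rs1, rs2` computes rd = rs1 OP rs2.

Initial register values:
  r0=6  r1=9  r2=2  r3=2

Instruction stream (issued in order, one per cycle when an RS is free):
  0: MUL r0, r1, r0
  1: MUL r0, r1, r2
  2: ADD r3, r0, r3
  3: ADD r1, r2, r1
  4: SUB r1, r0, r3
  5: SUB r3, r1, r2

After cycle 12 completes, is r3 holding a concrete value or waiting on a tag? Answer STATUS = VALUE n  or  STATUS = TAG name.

STATUS = TAG Add1

  c1: issue MUL r0<-Mul1  regs: r0:Mul1,r1:9,r2:2,r3:2
  c2: issue MUL r0<-Mul2  regs: r0:Mul2,r1:9,r2:2,r3:2
  c3: issue ADD r3<-Add1  regs: r0:Mul2,r1:9,r2:2,r3:Add1
  c4: issue ADD r1<-Add2  regs: r0:Mul2,r1:Add2,r2:2,r3:Add1
  c5: stall  regs: r0:Mul2,r1:Add2,r2:2,r3:Add1
  c6: CDB Mul1=54; stall  regs: r0:Mul2,r1:Add2,r2:2,r3:Add1
  c7: CDB Add2=11; issue SUB r1<-Add2  regs: r0:Mul2,r1:Add2,r2:2,r3:Add1
  c8: CDB Mul2=18; stall  regs: r0:18,r1:Add2,r2:2,r3:Add1
  c9: stall  regs: r0:18,r1:Add2,r2:2,r3:Add1
  c10: stall  regs: r0:18,r1:Add2,r2:2,r3:Add1
  c11: CDB Add1=20; issue SUB r3<-Add1  regs: r0:18,r1:Add2,r2:2,r3:Add1
  c12: -  regs: r0:18,r1:Add2,r2:2,r3:Add1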